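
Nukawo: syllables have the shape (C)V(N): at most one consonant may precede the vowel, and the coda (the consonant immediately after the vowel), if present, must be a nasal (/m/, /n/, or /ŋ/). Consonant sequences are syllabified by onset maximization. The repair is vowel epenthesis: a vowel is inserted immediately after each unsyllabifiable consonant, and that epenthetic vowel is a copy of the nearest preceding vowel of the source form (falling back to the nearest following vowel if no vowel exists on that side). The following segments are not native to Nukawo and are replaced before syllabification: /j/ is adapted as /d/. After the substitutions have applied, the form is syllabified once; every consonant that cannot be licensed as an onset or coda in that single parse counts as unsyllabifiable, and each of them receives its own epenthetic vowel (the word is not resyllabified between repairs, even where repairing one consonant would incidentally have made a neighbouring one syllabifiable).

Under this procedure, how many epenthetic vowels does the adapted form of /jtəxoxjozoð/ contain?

3

After substitution the input is /dtəxoxdozoð/.
The unsyllabifiable consonants are /d/, /x/, /ð/; each receives one epenthetic vowel.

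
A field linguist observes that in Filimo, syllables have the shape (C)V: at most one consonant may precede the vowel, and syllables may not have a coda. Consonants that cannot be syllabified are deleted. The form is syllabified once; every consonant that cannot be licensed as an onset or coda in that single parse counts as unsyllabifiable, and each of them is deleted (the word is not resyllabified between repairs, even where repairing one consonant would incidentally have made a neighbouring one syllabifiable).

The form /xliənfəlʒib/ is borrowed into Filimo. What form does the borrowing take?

liəfəʒi

Under (C)V, the unsyllabifiable consonants are /x/, /n/, /l/, /b/ (no codas are permitted; onsets are limited to one consonant).
Deletion applies to /x/, /n/, /l/, /b/.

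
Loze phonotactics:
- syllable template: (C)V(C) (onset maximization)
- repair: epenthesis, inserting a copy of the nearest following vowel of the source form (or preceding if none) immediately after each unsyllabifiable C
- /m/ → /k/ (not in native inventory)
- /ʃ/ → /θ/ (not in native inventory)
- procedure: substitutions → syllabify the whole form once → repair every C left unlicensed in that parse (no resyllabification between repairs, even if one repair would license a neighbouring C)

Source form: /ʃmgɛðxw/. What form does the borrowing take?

θɛkɛgɛðxɛwɛ

Substitution: /ʃ/ → /θ/, /m/ → /k/, giving /θkgɛðxw/.
The consonants /θ/, /k/, /x/, /w/ cannot be parsed into a legal (C)V(C) syllable (at most one coda consonant is licensed; onsets are limited to one consonant).
Inserting the epenthetic vowel yields /θ/ → /θɛ/, /k/ → /kɛ/, /x/ → /xɛ/, /w/ → /wɛ/.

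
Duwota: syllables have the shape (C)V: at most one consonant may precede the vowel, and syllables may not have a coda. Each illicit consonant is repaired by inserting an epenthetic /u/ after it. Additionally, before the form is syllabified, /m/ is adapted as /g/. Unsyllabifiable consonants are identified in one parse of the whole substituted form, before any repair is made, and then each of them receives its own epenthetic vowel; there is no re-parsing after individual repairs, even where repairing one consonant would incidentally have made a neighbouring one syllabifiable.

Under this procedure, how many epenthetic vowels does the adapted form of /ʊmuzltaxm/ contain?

4

After substitution the input is /ʊguzltaxg/.
The unsyllabifiable consonants are /z/, /l/, /x/, /g/; each receives one epenthetic vowel.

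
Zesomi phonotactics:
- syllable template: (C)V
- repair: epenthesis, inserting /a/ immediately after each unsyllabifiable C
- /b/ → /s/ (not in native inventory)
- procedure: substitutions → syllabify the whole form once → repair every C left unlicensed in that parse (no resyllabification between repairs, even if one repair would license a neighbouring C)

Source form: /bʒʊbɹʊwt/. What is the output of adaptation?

saʒʊsaɹʊwata

Substitution: /b/ → /s/, giving /sʒʊsɹʊwt/.
Syllabifying with onset maximization leaves /s/, /s/, /w/, /t/ stranded (no codas are permitted; onsets are limited to one consonant).
Each unlicensed consonant becomes the onset of a new syllable: /s/ → /sa/, /s/ → /sa/, /w/ → /wa/, /t/ → /ta/.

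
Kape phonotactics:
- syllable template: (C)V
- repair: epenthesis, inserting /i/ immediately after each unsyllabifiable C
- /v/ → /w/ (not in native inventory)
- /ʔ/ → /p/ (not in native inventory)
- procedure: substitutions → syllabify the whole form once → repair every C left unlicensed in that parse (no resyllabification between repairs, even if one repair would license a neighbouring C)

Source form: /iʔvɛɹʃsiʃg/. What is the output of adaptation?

Substitution: /ʔ/ → /p/, /v/ → /w/, giving /ipwɛɹʃsiʃg/.
Under (C)V, the unsyllabifiable consonants are /p/, /ɹ/, /ʃ/, /ʃ/, /g/ (no codas are permitted; onsets are limited to one consonant).
Epenthesis after each stranded consonant: /p/ → /pi/, /ɹ/ → /ɹi/, /ʃ/ → /ʃi/, /ʃ/ → /ʃi/, /g/ → /gi/.

ipiwɛɹiʃisiʃigi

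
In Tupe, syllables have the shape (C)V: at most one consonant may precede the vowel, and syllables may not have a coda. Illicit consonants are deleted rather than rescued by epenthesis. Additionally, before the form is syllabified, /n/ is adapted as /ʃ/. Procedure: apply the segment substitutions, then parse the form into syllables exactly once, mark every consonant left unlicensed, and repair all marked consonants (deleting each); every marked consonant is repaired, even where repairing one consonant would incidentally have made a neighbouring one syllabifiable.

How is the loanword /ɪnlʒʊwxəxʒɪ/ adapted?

ɪʒʊxəʒɪ

Substitution: /n/ → /ʃ/, giving /ɪʃlʒʊwxəxʒɪ/.
Syllabifying with onset maximization leaves /ʃ/, /l/, /w/, /x/ stranded (no codas are permitted; onsets are limited to one consonant).
Deletion applies to /ʃ/, /l/, /w/, /x/.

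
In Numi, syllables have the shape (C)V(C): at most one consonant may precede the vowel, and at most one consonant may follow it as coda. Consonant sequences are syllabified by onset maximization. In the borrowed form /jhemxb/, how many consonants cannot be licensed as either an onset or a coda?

3

Syllabifying with onset maximization leaves /j/, /x/, /b/ stranded (at most one coda consonant is licensed; onsets are limited to one consonant).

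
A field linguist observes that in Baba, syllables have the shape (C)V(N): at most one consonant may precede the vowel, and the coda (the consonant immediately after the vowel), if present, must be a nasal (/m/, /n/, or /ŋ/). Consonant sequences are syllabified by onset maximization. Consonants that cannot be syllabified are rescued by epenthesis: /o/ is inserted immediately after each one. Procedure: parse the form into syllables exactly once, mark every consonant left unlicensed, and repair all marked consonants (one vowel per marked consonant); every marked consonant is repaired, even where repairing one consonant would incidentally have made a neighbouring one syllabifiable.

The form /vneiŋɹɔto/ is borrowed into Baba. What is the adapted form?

voneiŋɹɔto

The consonants /v/ cannot be parsed into a legal (C)V(N) syllable (only a nasal (/m/, /n/, or /ŋ/) is licensed in coda position; onsets are limited to one consonant).
Epenthesis after each stranded consonant: /v/ → /vo/.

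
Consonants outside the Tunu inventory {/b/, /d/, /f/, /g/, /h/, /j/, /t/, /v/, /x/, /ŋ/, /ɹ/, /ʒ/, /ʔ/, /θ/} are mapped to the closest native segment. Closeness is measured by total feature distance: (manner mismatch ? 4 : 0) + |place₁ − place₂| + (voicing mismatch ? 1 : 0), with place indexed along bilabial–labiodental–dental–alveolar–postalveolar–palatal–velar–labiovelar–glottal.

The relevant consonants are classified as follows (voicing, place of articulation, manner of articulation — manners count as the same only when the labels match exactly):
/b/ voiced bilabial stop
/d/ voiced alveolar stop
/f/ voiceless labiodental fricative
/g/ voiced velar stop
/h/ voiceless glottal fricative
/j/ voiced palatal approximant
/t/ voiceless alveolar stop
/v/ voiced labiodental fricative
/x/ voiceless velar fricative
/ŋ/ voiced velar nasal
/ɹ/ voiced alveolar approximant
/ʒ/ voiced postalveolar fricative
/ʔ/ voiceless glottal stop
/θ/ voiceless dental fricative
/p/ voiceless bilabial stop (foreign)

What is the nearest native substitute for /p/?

/b/ is closest: same manner (stop), place distance 0 (bilabial→bilabial), voicing differs (+1); total 1. Next closest is /t/ at distance 3.

b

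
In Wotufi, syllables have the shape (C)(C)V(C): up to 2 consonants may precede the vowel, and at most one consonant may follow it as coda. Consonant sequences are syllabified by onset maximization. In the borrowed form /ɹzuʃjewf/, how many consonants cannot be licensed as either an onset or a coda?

1

Syllabifying with onset maximization leaves /f/ stranded (at most one coda consonant is licensed; onsets may contain at most 2 consonants).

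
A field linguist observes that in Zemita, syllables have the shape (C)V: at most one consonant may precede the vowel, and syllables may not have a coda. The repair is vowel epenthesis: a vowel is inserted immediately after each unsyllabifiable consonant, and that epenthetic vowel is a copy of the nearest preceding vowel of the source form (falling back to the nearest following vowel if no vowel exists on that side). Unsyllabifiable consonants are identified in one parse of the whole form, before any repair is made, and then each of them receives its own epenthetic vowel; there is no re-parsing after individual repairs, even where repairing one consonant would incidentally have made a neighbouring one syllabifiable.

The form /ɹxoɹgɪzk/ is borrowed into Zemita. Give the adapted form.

ɹoxoɹogɪzɪkɪ

Syllabifying with onset maximization leaves /ɹ/, /ɹ/, /z/, /k/ stranded (no codas are permitted; onsets are limited to one consonant).
Each unlicensed consonant becomes the onset of a new syllable: /ɹ/ → /ɹo/, /ɹ/ → /ɹo/, /z/ → /zɪ/, /k/ → /kɪ/.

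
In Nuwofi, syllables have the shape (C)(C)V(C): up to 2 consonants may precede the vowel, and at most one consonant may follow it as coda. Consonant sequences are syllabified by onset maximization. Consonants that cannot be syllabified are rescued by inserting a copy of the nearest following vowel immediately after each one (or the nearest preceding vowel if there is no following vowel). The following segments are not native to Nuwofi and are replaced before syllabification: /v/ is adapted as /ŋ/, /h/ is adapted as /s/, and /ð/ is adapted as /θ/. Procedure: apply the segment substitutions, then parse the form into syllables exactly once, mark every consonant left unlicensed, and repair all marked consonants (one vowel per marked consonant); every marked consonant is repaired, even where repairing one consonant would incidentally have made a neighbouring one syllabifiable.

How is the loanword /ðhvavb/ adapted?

Substitution: /ð/ → /θ/, /h/ → /s/, /v/ → /ŋ/, giving /θsŋaŋb/.
Under (C)(C)V(C), the unsyllabifiable consonants are /θ/, /b/ (at most one coda consonant is licensed; onsets may contain at most 2 consonants).
Each unlicensed consonant becomes the onset of a new syllable: /θ/ → /θa/, /b/ → /ba/.

θasŋaŋba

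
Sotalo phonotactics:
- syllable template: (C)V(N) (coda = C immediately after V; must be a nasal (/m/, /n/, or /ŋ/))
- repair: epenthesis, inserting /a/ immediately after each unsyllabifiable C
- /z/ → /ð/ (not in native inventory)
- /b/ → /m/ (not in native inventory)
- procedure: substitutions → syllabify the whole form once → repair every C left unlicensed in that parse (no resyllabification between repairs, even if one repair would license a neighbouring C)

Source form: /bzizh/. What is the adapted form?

Substitution: /b/ → /m/, /z/ → /ð/, giving /mðiðh/.
The consonants /m/, /ð/, /h/ cannot be parsed into a legal (C)V(N) syllable (only a nasal (/m/, /n/, or /ŋ/) is licensed in coda position; onsets are limited to one consonant).
Each unlicensed consonant becomes the onset of a new syllable: /m/ → /ma/, /ð/ → /ða/, /h/ → /ha/.

maðiðaha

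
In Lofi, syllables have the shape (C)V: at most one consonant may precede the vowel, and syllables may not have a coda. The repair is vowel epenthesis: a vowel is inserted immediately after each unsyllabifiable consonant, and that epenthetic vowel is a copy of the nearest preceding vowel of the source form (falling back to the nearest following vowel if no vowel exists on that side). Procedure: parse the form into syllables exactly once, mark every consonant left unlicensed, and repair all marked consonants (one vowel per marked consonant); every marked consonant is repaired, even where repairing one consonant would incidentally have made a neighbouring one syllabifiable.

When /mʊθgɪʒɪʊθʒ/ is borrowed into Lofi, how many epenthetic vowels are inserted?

The unsyllabifiable consonants are /θ/, /θ/, /ʒ/; each receives one epenthetic vowel.

3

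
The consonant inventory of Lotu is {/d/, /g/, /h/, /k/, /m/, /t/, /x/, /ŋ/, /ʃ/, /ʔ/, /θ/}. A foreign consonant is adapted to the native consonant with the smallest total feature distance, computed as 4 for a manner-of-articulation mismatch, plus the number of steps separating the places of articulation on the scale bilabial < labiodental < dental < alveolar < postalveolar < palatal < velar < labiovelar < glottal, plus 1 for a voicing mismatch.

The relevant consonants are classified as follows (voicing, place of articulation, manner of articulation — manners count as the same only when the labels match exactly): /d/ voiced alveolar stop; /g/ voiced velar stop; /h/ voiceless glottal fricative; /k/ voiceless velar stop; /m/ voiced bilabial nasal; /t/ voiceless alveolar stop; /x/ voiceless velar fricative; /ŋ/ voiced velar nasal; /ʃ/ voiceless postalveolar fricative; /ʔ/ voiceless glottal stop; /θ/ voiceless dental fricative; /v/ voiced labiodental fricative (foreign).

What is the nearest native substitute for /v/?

/θ/ is closest: same manner (fricative), place distance 1 (labiodental→dental), voicing differs (+1); total 2. Next closest is /ʃ/ at distance 4.

θ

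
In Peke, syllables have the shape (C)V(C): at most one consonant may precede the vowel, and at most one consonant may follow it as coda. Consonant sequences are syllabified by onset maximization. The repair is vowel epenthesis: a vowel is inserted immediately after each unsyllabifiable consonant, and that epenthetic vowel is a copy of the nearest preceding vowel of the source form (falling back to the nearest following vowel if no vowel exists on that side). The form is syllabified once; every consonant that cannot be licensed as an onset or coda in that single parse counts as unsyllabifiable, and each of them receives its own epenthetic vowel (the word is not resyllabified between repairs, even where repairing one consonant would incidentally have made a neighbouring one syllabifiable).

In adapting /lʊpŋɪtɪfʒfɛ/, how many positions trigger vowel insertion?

The unsyllabifiable consonants are /ʒ/; each receives one epenthetic vowel.

1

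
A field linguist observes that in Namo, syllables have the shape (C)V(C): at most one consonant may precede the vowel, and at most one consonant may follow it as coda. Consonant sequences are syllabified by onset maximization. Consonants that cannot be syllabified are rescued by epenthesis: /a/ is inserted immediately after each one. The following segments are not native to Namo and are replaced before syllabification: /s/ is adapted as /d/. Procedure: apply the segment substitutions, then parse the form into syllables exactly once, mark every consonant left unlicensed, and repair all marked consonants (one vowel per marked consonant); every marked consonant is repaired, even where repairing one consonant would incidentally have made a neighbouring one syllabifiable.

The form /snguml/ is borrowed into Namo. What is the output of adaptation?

danagumla

Substitution: /s/ → /d/, giving /dnguml/.
Syllabifying with onset maximization leaves /d/, /n/, /l/ stranded (at most one coda consonant is licensed; onsets are limited to one consonant).
Epenthesis after each stranded consonant: /d/ → /da/, /n/ → /na/, /l/ → /la/.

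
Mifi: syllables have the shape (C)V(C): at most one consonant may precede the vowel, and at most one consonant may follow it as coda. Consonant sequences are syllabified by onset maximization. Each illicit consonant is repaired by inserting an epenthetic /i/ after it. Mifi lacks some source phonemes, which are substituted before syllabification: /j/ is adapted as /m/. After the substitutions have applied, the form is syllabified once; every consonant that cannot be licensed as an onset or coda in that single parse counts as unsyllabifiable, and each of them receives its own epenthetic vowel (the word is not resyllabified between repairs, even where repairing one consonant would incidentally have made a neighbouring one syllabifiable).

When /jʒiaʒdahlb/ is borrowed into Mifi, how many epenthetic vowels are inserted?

After substitution the input is /mʒiaʒdahlb/.
The unsyllabifiable consonants are /m/, /l/, /b/; each receives one epenthetic vowel.

3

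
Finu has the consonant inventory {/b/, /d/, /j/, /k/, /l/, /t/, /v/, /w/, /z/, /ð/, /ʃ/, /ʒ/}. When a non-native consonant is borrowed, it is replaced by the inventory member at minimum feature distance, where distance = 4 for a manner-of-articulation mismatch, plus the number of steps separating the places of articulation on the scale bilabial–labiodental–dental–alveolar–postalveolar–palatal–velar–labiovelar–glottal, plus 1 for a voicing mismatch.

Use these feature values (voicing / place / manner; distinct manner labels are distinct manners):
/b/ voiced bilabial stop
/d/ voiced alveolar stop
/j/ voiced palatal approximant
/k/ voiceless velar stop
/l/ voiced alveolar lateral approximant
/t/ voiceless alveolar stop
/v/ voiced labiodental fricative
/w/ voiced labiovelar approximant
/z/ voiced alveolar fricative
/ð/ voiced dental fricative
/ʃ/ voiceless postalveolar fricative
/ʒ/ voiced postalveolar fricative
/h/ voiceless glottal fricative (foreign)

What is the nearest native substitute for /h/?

/ʃ/ is closest: same manner (fricative), place distance 4 (glottal→postalveolar), same voicing; total 4. Next closest is /ʒ/ at distance 5.

ʃ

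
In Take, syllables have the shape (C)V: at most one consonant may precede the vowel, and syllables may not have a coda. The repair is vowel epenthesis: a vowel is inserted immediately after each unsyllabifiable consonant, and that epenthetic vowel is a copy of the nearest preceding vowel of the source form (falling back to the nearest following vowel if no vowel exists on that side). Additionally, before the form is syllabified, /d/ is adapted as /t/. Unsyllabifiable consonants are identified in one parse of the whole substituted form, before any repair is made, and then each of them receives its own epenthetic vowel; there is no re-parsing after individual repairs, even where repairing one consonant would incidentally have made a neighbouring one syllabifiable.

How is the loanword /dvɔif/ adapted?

tɔvɔifi

Substitution: /d/ → /t/, giving /tvɔif/.
Under (C)V, the unsyllabifiable consonants are /t/, /f/ (no codas are permitted; onsets are limited to one consonant).
Inserting the epenthetic vowel yields /t/ → /tɔ/, /f/ → /fi/.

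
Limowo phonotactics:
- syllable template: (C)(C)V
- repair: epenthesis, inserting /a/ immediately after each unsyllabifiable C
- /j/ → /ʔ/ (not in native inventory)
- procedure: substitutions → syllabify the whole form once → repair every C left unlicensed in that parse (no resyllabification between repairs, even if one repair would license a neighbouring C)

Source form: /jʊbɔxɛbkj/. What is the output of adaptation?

ʔʊbɔxɛbakaʔa

Substitution: /j/ → /ʔ/, giving /ʔʊbɔxɛbkʔ/.
The consonants /b/, /k/, /ʔ/ cannot be parsed into a legal (C)(C)V syllable (no codas are permitted; onsets may contain at most 2 consonants).
Epenthesis after each stranded consonant: /b/ → /ba/, /k/ → /ka/, /ʔ/ → /ʔa/.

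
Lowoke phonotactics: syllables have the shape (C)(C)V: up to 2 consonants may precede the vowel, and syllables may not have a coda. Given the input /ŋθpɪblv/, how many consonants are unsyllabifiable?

The consonants /ŋ/, /b/, /l/, /v/ cannot be parsed into a legal (C)(C)V syllable (no codas are permitted; onsets may contain at most 2 consonants).

4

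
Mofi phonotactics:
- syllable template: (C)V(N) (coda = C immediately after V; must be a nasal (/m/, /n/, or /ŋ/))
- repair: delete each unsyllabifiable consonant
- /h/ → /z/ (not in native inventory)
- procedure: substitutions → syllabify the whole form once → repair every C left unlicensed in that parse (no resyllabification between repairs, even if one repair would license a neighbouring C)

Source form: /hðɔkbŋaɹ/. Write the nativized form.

Substitution: /h/ → /z/, giving /zðɔkbŋaɹ/.
Syllabifying with onset maximization leaves /z/, /k/, /b/, /ɹ/ stranded (only a nasal (/m/, /n/, or /ŋ/) is licensed in coda position; onsets are limited to one consonant).
Each unlicensed consonant is deleted: /z/, /k/, /b/, /ɹ/.

ðɔŋa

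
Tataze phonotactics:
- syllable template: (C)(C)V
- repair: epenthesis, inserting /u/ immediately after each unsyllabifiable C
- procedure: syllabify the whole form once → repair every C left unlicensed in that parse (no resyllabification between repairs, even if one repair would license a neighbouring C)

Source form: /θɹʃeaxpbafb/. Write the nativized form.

The consonants /θ/, /x/, /f/, /b/ cannot be parsed into a legal (C)(C)V syllable (no codas are permitted; onsets may contain at most 2 consonants).
Inserting the epenthetic vowel yields /θ/ → /θu/, /x/ → /xu/, /f/ → /fu/, /b/ → /bu/.

θuɹʃeaxupbafubu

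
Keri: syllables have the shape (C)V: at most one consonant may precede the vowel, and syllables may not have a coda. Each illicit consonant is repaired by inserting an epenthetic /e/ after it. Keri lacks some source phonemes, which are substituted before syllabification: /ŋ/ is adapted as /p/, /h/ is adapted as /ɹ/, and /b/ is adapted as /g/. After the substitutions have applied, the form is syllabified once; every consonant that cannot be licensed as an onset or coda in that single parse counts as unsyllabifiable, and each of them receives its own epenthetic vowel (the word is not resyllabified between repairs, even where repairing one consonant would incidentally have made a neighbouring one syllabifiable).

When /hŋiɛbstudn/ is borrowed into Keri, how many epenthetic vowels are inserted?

After substitution the input is /ɹpiɛgstudn/.
The unsyllabifiable consonants are /ɹ/, /g/, /s/, /d/, /n/; each receives one epenthetic vowel.

5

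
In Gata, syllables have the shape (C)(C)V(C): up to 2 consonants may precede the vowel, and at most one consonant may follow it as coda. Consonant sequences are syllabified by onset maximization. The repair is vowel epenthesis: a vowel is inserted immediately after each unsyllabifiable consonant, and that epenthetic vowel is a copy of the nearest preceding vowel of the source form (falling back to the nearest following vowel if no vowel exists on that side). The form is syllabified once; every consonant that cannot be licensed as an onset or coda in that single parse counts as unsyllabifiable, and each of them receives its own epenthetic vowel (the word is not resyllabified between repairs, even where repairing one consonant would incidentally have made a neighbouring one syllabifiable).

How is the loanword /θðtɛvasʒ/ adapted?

θɛðtɛvasʒa

Under (C)(C)V(C), the unsyllabifiable consonants are /θ/, /ʒ/ (at most one coda consonant is licensed; onsets may contain at most 2 consonants).
Inserting the epenthetic vowel yields /θ/ → /θɛ/, /ʒ/ → /ʒa/.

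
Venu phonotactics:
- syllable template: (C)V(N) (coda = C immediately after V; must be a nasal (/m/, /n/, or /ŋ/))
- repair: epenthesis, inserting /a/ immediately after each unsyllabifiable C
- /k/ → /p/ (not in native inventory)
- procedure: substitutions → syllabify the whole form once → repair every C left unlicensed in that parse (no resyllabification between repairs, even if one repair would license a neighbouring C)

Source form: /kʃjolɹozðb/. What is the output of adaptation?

paʃajolaɹozaðaba

Substitution: /k/ → /p/, giving /pʃjolɹozðb/.
Under (C)V(N), the unsyllabifiable consonants are /p/, /ʃ/, /l/, /z/, /ð/, /b/ (only a nasal (/m/, /n/, or /ŋ/) is licensed in coda position; onsets are limited to one consonant).
Inserting the epenthetic vowel yields /p/ → /pa/, /ʃ/ → /ʃa/, /l/ → /la/, /z/ → /za/, /ð/ → /ða/, /b/ → /ba/.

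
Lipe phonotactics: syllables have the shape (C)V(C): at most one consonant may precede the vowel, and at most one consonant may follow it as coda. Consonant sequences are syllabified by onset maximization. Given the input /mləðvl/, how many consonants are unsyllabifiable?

Under (C)V(C), the unsyllabifiable consonants are /m/, /v/, /l/ (at most one coda consonant is licensed; onsets are limited to one consonant).

3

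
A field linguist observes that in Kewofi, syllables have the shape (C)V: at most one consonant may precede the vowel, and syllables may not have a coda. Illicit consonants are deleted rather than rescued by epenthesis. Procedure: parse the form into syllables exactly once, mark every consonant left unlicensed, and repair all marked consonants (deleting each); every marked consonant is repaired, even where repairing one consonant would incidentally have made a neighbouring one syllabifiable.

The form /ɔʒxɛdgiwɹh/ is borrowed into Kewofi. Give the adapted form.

ɔxɛgi

Under (C)V, the unsyllabifiable consonants are /ʒ/, /d/, /w/, /ɹ/, /h/ (no codas are permitted; onsets are limited to one consonant).
Deleting the stranded consonants removes /ʒ/, /d/, /w/, /ɹ/, /h/.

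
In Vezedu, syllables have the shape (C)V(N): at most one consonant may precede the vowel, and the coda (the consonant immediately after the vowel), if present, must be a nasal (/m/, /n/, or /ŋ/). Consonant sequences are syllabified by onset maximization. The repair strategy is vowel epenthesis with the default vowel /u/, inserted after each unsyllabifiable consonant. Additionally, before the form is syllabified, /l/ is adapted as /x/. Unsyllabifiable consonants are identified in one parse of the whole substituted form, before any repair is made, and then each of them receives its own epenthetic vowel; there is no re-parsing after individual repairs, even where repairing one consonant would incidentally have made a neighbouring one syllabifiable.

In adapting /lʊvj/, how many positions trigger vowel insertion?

2

After substitution the input is /xʊvj/.
The unsyllabifiable consonants are /v/, /j/; each receives one epenthetic vowel.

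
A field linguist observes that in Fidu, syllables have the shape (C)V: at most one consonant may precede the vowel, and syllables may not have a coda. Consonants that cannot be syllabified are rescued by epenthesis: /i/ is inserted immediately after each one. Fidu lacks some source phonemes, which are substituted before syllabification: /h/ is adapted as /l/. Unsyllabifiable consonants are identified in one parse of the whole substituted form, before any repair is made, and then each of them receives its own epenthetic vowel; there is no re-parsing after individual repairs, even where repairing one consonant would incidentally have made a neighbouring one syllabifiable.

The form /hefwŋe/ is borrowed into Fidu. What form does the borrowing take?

Substitution: /h/ → /l/, giving /lefwŋe/.
The consonants /f/, /w/ cannot be parsed into a legal (C)V syllable (no codas are permitted; onsets are limited to one consonant).
Epenthesis after each stranded consonant: /f/ → /fi/, /w/ → /wi/.

lefiwiŋe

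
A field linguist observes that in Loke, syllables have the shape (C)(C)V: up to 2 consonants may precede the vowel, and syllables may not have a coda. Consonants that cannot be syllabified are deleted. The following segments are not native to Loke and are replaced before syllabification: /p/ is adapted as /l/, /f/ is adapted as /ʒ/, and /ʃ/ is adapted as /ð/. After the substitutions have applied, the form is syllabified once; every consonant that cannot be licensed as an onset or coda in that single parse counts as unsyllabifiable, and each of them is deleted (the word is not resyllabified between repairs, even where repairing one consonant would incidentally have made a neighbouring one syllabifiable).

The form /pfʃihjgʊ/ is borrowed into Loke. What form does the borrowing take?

Substitution: /p/ → /l/, /f/ → /ʒ/, /ʃ/ → /ð/, giving /lʒðihjgʊ/.
Under (C)(C)V, the unsyllabifiable consonants are /l/, /h/ (no codas are permitted; onsets may contain at most 2 consonants).
Deletion applies to /l/, /h/.

ʒðijgʊ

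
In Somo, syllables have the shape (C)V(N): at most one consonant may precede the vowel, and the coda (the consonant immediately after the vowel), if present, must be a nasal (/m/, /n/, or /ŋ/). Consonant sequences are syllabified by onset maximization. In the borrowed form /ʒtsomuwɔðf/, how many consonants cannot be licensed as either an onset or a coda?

Under (C)V(N), the unsyllabifiable consonants are /ʒ/, /t/, /ð/, /f/ (only a nasal (/m/, /n/, or /ŋ/) is licensed in coda position; onsets are limited to one consonant).

4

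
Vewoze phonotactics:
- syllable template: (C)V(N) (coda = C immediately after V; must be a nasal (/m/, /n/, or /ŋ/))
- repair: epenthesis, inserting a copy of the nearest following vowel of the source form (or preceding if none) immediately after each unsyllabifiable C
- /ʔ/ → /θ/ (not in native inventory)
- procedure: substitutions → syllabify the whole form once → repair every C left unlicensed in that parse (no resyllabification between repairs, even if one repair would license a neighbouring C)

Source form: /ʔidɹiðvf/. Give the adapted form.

θidiɹiðivifi

Substitution: /ʔ/ → /θ/, giving /θidɹiðvf/.
The consonants /d/, /ð/, /v/, /f/ cannot be parsed into a legal (C)V(N) syllable (only a nasal (/m/, /n/, or /ŋ/) is licensed in coda position; onsets are limited to one consonant).
Inserting the epenthetic vowel yields /d/ → /di/, /ð/ → /ði/, /v/ → /vi/, /f/ → /fi/.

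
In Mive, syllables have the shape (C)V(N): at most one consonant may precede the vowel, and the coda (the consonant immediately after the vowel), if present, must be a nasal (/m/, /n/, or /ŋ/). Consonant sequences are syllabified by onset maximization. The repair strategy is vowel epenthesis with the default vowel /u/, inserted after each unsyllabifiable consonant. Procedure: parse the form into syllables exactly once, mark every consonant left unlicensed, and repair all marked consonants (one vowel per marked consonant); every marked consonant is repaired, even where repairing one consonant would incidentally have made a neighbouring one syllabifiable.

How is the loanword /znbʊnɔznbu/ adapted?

zunubʊnɔzunubu

Syllabifying with onset maximization leaves /z/, /n/, /z/, /n/ stranded (only a nasal (/m/, /n/, or /ŋ/) is licensed in coda position; onsets are limited to one consonant).
Each unlicensed consonant becomes the onset of a new syllable: /z/ → /zu/, /n/ → /nu/, /z/ → /zu/, /n/ → /nu/.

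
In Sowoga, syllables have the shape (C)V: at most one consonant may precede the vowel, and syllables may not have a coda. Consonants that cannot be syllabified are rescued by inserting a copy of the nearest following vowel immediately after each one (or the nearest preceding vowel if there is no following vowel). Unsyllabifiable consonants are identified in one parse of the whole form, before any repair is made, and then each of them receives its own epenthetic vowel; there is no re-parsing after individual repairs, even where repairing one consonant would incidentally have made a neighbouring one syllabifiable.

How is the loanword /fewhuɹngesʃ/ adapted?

The consonants /w/, /ɹ/, /n/, /s/, /ʃ/ cannot be parsed into a legal (C)V syllable (no codas are permitted; onsets are limited to one consonant).
Each unlicensed consonant becomes the onset of a new syllable: /w/ → /wu/, /ɹ/ → /ɹe/, /n/ → /ne/, /s/ → /se/, /ʃ/ → /ʃe/.

fewuhuɹenegeseʃe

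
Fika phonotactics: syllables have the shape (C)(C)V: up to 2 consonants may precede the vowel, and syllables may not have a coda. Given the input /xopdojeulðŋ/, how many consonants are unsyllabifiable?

The consonants /l/, /ð/, /ŋ/ cannot be parsed into a legal (C)(C)V syllable (no codas are permitted; onsets may contain at most 2 consonants).

3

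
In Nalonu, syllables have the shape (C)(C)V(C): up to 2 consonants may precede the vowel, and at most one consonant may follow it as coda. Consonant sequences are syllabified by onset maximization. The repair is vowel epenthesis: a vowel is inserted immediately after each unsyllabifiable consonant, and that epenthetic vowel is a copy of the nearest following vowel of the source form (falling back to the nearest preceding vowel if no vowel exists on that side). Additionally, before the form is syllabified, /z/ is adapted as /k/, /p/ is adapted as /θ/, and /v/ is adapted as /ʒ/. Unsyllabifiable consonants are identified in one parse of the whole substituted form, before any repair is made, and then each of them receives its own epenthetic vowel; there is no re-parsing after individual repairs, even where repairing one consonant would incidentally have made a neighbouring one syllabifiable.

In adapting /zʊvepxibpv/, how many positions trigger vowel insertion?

2

After substitution the input is /kʊʒeθxibθʒ/.
The unsyllabifiable consonants are /θ/, /ʒ/; each receives one epenthetic vowel.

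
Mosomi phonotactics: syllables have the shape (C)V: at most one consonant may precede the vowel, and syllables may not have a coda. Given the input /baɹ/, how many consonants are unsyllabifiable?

1

Syllabifying with onset maximization leaves /ɹ/ stranded (no codas are permitted; onsets are limited to one consonant).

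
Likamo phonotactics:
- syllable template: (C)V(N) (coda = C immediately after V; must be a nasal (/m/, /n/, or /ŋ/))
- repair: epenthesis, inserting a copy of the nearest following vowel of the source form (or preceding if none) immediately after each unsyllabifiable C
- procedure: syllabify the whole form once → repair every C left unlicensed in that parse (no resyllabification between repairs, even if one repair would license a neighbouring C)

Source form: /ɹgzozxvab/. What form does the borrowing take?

Syllabifying with onset maximization leaves /ɹ/, /g/, /z/, /x/, /b/ stranded (only a nasal (/m/, /n/, or /ŋ/) is licensed in coda position; onsets are limited to one consonant).
Inserting the epenthetic vowel yields /ɹ/ → /ɹo/, /g/ → /go/, /z/ → /za/, /x/ → /xa/, /b/ → /ba/.

ɹogozozaxavaba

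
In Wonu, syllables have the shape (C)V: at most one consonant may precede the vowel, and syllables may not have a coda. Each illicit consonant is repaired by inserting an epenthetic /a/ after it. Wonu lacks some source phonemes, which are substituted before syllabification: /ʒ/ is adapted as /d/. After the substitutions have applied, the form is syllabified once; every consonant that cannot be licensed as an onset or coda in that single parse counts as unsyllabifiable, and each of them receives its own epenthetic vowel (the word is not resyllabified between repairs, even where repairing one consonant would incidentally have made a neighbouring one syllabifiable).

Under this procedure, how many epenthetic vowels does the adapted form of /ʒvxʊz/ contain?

3

After substitution the input is /dvxʊz/.
The unsyllabifiable consonants are /d/, /v/, /z/; each receives one epenthetic vowel.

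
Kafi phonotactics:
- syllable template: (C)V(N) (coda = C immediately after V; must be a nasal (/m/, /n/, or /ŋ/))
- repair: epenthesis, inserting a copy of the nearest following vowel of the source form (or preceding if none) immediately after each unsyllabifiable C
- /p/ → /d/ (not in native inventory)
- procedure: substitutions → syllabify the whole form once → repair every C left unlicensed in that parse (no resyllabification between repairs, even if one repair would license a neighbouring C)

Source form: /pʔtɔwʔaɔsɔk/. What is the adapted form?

dɔʔɔtɔwaʔaɔsɔkɔ

Substitution: /p/ → /d/, giving /dʔtɔwʔaɔsɔk/.
Under (C)V(N), the unsyllabifiable consonants are /d/, /ʔ/, /w/, /k/ (only a nasal (/m/, /n/, or /ŋ/) is licensed in coda position; onsets are limited to one consonant).
Inserting the epenthetic vowel yields /d/ → /dɔ/, /ʔ/ → /ʔɔ/, /w/ → /wa/, /k/ → /kɔ/.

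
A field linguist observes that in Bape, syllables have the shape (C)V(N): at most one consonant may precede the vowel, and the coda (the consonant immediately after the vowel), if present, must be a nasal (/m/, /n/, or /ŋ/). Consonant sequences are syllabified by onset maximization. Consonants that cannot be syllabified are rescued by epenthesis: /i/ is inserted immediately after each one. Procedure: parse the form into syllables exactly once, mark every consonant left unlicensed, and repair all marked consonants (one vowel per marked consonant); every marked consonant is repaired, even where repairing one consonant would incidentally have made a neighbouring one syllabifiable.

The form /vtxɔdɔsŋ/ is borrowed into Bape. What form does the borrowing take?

Under (C)V(N), the unsyllabifiable consonants are /v/, /t/, /s/, /ŋ/ (only a nasal (/m/, /n/, or /ŋ/) is licensed in coda position; onsets are limited to one consonant).
Inserting the epenthetic vowel yields /v/ → /vi/, /t/ → /ti/, /s/ → /si/, /ŋ/ → /ŋi/.

vitixɔdɔsiŋi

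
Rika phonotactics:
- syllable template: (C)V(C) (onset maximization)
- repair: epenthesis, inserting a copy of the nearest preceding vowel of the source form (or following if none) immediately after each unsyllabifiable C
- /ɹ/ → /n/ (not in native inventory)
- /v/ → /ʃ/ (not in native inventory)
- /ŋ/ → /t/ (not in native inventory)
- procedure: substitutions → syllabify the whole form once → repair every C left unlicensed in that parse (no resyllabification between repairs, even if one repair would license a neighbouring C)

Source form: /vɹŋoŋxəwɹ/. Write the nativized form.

Substitution: /v/ → /ʃ/, /ɹ/ → /n/, /ŋ/ → /t/, giving /ʃntotxəwn/.
Syllabifying with onset maximization leaves /ʃ/, /n/, /n/ stranded (at most one coda consonant is licensed; onsets are limited to one consonant).
Inserting the epenthetic vowel yields /ʃ/ → /ʃo/, /n/ → /no/, /n/ → /nə/.

ʃonototxəwnə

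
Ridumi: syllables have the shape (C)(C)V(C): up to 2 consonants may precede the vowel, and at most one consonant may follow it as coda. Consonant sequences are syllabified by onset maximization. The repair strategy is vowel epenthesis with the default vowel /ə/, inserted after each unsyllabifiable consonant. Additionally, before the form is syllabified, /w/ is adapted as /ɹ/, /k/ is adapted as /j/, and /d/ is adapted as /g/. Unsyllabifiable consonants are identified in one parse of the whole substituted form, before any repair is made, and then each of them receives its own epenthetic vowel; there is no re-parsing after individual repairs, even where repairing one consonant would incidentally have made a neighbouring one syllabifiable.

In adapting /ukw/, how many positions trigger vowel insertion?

After substitution the input is /ujɹ/.
The unsyllabifiable consonants are /ɹ/; each receives one epenthetic vowel.

1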